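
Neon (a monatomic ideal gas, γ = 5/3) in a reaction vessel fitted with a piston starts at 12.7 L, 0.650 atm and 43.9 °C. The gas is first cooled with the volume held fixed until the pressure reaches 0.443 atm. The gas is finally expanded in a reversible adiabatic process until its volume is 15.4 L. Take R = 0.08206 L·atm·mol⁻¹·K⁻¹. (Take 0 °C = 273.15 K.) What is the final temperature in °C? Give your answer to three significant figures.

Convert: T₁ = 317.0 K.
V constant ⇒ P ∝ T: V₂ = V₁; T₂ = T₁·(P₂/P₁) = 216.1 K.
Reversible adiabatic, γ = 5/3: T₃ = T₂·(V₂/V₃)^(γ−1) = 190.0 K; P₃ = P₂·(V₂/V₃)^γ = 0.3213 atm.

T₃ ≈ -83.1 °C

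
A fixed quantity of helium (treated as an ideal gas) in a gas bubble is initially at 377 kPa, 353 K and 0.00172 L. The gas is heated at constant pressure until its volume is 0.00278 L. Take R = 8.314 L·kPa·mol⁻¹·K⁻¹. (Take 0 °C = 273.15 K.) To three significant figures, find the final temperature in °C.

P constant ⇒ V ∝ T: P₂ = P₁; T₂ = T₁·(V₂/V₁) = 570.5 K.

T₂ ≈ 297 °C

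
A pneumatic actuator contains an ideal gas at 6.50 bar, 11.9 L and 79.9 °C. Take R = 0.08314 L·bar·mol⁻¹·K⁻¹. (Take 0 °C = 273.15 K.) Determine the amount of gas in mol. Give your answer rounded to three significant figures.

Convert: T = 353.05 K.
PV = nRT ⇒ n = PV/(RT) = (6.50 × 11.9) / (0.08314 × 353.05)

n ≈ 2.64 mol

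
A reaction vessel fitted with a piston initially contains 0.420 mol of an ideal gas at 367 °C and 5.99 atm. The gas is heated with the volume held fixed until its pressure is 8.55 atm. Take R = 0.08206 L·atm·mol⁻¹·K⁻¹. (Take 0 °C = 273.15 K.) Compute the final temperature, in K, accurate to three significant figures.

Convert: T₁ = 640.1 K.
From PV = nRT: V₁ = nRT₁/P₁ = 3.683 L.
V constant ⇒ P ∝ T: V₂ = V₁; T₂ = T₁·(P₂/P₁) = 913.7 K.

T₂ ≈ 914 K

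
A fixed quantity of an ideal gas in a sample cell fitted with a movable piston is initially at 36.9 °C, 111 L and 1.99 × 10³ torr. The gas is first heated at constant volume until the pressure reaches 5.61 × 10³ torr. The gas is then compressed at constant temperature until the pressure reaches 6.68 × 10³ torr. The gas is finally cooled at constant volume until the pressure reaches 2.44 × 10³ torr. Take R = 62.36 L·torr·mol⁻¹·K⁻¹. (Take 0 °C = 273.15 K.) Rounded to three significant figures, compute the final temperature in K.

T₄ ≈ 319 K

Convert: T₁ = 310.0 K.
Isochoric, so P/T is constant: V₂ = V₁; T₂ = T₁·(P₂/P₁) = 874.1 K.
Isothermal, so P V is constant: T₃ = T₂; V₃ = V₂·(P₂/P₃) = 93.22 L.
Isochoric, so P/T is constant: V₄ = V₃; T₄ = T₃·(P₄/P₃) = 319.3 K.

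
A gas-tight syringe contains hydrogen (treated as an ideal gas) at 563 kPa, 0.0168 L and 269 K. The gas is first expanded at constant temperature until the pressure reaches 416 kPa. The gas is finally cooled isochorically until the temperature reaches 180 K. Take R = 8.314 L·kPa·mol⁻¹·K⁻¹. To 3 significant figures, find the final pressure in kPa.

T constant ⇒ Boyle's law P V = const: T₂ = T₁; V₂ = V₁·(P₁/P₂) = 0.02274 L.
V constant ⇒ P ∝ T: V₃ = V₂; P₃ = P₂·(T₃/T₂) = 278.4 kPa.

P₃ ≈ 278 kPa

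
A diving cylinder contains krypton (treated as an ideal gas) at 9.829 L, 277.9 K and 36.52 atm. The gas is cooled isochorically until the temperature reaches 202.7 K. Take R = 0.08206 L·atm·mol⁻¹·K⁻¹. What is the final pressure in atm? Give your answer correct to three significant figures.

V constant ⇒ P ∝ T: V₂ = V₁; P₂ = P₁·(T₂/T₁) = 26.64 atm.

P₂ ≈ 26.6 atm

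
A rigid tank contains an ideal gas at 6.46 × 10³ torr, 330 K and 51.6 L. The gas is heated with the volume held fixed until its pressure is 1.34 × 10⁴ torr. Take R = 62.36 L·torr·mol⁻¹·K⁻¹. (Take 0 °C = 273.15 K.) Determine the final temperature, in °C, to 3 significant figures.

T₂ ≈ 411 °C

Isochoric, so P/T is constant: V₂ = V₁; T₂ = T₁·(P₂/P₁) = 684.5 K.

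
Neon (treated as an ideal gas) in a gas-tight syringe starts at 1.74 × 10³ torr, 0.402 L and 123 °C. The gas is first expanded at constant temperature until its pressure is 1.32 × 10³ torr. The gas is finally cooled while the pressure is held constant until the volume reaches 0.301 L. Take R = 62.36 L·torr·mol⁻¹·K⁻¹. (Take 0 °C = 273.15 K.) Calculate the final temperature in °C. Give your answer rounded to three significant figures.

T₃ ≈ -48.1 °C

Convert: T₁ = 396.1 K.
T constant ⇒ Boyle's law P V = const: T₂ = T₁; V₂ = V₁·(P₁/P₂) = 0.5299 L.
P constant ⇒ V ∝ T: P₃ = P₂; T₃ = T₂·(V₃/V₂) = 225.0 K.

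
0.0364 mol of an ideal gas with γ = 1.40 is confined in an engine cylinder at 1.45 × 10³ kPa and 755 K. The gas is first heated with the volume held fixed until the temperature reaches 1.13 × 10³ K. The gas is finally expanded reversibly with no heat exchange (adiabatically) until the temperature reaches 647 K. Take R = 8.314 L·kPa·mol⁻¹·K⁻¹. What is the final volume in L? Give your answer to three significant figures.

V₃ ≈ 0.635 L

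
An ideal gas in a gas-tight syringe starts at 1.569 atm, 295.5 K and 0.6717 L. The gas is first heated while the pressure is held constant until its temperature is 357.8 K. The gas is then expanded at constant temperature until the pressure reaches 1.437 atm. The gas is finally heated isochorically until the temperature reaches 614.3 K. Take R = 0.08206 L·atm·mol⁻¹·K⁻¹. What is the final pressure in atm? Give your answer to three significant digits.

Isobaric, so V/T is constant: P₂ = P₁; V₂ = V₁·(T₂/T₁) = 0.8133 L.
Isothermal, so P V is constant: T₃ = T₂; V₃ = V₂·(P₂/P₃) = 0.8880 L.
Isochoric, so P/T is constant: V₄ = V₃; P₄ = P₃·(T₄/T₃) = 2.467 atm.

P₄ ≈ 2.47 atm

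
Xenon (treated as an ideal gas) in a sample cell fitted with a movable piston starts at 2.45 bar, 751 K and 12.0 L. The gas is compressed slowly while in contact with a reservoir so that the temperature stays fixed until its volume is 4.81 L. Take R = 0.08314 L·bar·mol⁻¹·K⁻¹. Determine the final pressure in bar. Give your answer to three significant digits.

P₂ ≈ 6.11 bar

T constant ⇒ Boyle's law P V = const: T₂ = T₁; P₂ = P₁·(V₁/V₂) = 6.112 bar.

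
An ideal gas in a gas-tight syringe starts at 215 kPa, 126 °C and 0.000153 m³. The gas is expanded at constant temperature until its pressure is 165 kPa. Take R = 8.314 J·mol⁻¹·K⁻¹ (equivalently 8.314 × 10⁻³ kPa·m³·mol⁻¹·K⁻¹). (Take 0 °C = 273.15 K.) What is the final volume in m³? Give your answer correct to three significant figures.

Convert: T₁ = 399.1 K.
T constant ⇒ Boyle's law P V = const: T₂ = T₁; V₂ = V₁·(P₁/P₂) = 0.0001994 m³.

V₂ ≈ 0.000199 m³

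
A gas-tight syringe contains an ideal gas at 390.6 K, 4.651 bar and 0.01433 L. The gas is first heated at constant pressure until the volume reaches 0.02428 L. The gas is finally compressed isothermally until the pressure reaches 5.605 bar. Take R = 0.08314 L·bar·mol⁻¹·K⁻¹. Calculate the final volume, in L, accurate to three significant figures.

V₃ ≈ 0.0201 L

P constant ⇒ V ∝ T: P₂ = P₁; T₂ = T₁·(V₂/V₁) = 661.8 K.
Isothermal, so P V is constant: T₃ = T₂; V₃ = V₂·(P₂/P₃) = 0.02015 L.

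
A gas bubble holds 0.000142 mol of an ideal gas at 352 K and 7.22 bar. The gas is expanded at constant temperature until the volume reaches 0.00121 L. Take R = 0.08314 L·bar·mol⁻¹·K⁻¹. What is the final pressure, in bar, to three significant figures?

P₂ ≈ 3.43 bar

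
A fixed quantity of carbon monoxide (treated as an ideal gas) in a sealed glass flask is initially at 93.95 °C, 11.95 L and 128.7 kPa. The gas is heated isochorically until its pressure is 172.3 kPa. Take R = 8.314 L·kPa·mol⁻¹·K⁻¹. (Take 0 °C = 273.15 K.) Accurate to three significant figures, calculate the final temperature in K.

T₂ ≈ 491 K

Convert: T₁ = 367.1 K.
Isochoric, so P/T is constant: V₂ = V₁; T₂ = T₁·(P₂/P₁) = 491.5 K.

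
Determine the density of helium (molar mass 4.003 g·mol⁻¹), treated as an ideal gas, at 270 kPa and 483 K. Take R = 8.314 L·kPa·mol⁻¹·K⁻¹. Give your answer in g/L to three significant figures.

ρ = PM/(RT) = (270 × 4.003) / (8.314 × 483.0)

ρ ≈ 0.269 g/L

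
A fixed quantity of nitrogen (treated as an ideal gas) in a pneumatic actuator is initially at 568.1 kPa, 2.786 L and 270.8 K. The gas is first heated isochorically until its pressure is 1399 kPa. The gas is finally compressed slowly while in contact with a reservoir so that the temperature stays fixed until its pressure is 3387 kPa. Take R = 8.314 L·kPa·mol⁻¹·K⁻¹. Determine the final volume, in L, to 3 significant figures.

V constant ⇒ P ∝ T: V₂ = V₁; T₂ = T₁·(P₂/P₁) = 666.9 K.
Isothermal, so P V is constant: T₃ = T₂; V₃ = V₂·(P₂/P₃) = 1.151 L.

V₃ ≈ 1.15 L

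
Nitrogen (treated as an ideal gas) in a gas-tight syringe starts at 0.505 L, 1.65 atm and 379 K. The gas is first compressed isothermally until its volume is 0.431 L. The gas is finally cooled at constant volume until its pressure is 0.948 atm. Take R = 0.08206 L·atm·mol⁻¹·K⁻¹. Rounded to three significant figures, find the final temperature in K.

T₃ ≈ 186 K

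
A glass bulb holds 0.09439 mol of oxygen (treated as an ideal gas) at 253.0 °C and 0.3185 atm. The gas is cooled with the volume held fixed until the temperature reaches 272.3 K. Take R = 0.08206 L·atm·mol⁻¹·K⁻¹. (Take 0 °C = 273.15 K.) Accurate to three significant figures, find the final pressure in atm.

P₂ ≈ 0.165 atm

Convert: T₁ = 526.1 K.
From PV = nRT: V₁ = nRT₁/P₁ = 12.80 L.
Isochoric, so P/T is constant: V₂ = V₁; P₂ = P₁·(T₂/T₁) = 0.1648 atm.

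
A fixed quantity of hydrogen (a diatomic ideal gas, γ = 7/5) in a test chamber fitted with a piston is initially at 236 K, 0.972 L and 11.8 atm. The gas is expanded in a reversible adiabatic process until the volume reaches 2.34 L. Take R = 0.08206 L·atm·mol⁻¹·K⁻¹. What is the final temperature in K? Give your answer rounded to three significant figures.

Adiabatic (γ = 7/5), T V^(γ−1) and P V^γ constant: T₂ = T₁·(V₁/V₂)^(γ−1) = 166.1 K; P₂ = P₁·(V₁/V₂)^γ = 3.449 atm.

T₂ ≈ 166 K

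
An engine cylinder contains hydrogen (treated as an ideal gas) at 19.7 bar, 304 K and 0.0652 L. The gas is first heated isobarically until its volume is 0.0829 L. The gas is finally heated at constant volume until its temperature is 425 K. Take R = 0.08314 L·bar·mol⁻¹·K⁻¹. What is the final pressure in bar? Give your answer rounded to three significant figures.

P₃ ≈ 21.7 bar

P constant ⇒ V ∝ T: P₂ = P₁; T₂ = T₁·(V₂/V₁) = 386.5 K.
V constant ⇒ P ∝ T: V₃ = V₂; P₃ = P₂·(T₃/T₂) = 21.66 bar.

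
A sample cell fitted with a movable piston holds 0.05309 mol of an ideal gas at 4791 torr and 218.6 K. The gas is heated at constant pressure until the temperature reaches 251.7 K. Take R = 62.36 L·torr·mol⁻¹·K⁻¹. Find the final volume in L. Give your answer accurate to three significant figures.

V₂ ≈ 0.174 L

From PV = nRT: V₁ = nRT₁/P₁ = 0.1511 L.
P constant ⇒ V ∝ T: P₂ = P₁; V₂ = V₁·(T₂/T₁) = 0.1739 L.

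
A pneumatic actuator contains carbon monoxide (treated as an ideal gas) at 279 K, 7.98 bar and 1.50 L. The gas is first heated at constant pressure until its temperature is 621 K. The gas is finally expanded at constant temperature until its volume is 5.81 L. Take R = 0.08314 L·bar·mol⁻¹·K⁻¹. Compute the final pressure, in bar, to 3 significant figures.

P₃ ≈ 4.59 bar

Isobaric, so V/T is constant: P₂ = P₁; V₂ = V₁·(T₂/T₁) = 3.339 L.
Isothermal, so P V is constant: T₃ = T₂; P₃ = P₂·(V₂/V₃) = 4.586 bar.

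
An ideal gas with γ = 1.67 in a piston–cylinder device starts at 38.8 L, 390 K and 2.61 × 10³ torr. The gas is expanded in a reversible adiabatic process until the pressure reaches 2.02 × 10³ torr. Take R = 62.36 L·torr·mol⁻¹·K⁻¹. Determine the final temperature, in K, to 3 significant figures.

Reversible adiabatic, γ = 1.67: T₂ = T₁·(P₂/P₁)^((γ−1)/γ) = 351.9 K; V₂ = V₁·(P₁/P₂)^(1/γ) = 45.23 L.

T₂ ≈ 352 K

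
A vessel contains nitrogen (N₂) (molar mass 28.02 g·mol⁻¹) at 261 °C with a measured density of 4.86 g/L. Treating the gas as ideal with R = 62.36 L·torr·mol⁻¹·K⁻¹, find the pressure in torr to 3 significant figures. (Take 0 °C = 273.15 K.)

P ≈ 5.78e+03 torr

ρ = PM/(RT) ⇒ P = ρRT/M = (4.86 × 62.36 × 534.1) / 28.02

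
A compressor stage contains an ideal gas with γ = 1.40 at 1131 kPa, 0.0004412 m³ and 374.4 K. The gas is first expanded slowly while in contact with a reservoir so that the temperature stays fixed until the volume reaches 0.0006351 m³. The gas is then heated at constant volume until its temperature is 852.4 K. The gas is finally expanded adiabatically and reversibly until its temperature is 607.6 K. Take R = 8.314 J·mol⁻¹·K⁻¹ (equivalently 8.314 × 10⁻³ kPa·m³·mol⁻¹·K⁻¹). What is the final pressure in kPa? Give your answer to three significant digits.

Isothermal, so P V is constant: T₂ = T₁; P₂ = P₁·(V₁/V₂) = 785.7 kPa.
V constant ⇒ P ∝ T: V₃ = V₂; P₃ = P₂·(T₃/T₂) = 1789 kPa.
Adiabatic (γ = 1.40), T V^(γ−1) and P V^γ constant: P₄ = P₃·(T₄/T₃)^(γ/(γ−1)) = 547.0 kPa; V₄ = V₃·(T₃/T₄)^(1/(γ−1)) = 0.001480 m³.

P₄ ≈ 547 kPa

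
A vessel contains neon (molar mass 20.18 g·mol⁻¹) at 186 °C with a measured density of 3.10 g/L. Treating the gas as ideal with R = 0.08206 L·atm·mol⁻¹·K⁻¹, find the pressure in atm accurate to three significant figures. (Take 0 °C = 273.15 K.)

P ≈ 5.79 atm

ρ = PM/(RT) ⇒ P = ρRT/M = (3.10 × 0.08206 × 459.1) / 20.18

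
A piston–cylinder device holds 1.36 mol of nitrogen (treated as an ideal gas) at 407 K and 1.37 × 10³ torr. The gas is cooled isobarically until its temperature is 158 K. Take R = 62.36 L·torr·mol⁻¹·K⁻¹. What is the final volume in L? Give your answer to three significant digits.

From PV = nRT: V₁ = nRT₁/P₁ = 25.20 L.
Isobaric, so V/T is constant: P₂ = P₁; V₂ = V₁·(T₂/T₁) = 9.781 L.

V₂ ≈ 9.78 L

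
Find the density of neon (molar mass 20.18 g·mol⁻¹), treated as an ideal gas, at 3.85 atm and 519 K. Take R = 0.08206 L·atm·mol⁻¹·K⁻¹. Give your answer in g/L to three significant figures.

ρ = PM/(RT) = (3.85 × 20.18) / (0.08206 × 519.0)

ρ ≈ 1.82 g/L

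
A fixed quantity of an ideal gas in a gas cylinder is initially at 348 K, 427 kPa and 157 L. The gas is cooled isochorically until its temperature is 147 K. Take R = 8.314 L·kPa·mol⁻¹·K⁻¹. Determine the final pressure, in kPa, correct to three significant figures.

P₂ ≈ 180 kPa

Isochoric, so P/T is constant: V₂ = V₁; P₂ = P₁·(T₂/T₁) = 180.4 kPa.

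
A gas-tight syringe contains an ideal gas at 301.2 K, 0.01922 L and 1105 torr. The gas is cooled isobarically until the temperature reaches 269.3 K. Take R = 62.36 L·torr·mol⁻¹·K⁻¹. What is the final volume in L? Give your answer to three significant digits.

V₂ ≈ 0.0172 L

P constant ⇒ V ∝ T: P₂ = P₁; V₂ = V₁·(T₂/T₁) = 0.01718 L.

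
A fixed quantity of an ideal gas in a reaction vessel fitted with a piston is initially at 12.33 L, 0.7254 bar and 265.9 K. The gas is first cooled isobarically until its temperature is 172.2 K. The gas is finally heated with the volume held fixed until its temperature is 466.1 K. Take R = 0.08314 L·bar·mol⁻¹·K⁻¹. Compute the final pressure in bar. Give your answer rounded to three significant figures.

P₃ ≈ 1.96 bar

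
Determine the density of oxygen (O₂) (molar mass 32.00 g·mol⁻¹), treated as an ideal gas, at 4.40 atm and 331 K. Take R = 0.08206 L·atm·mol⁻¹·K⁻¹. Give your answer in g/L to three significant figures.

ρ ≈ 5.18 g/L

ρ = PM/(RT) = (4.40 × 32.00) / (0.08206 × 331.0)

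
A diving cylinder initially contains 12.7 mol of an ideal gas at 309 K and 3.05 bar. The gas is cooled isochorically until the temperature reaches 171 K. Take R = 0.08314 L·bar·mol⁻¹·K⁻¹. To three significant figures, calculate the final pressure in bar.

From PV = nRT: V₁ = nRT₁/P₁ = 107.0 L.
Isochoric, so P/T is constant: V₂ = V₁; P₂ = P₁·(T₂/T₁) = 1.688 bar.

P₂ ≈ 1.69 bar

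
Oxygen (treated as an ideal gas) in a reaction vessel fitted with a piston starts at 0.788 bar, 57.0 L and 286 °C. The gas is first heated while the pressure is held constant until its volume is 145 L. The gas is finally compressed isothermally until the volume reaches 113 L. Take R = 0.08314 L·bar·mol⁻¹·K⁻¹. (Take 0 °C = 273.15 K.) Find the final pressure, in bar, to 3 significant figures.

Convert: T₁ = 559.1 K.
Isobaric, so V/T is constant: P₂ = P₁; T₂ = T₁·(V₂/V₁) = 1422 K.
Isothermal, so P V is constant: T₃ = T₂; P₃ = P₂·(V₂/V₃) = 1.011 bar.

P₃ ≈ 1.01 bar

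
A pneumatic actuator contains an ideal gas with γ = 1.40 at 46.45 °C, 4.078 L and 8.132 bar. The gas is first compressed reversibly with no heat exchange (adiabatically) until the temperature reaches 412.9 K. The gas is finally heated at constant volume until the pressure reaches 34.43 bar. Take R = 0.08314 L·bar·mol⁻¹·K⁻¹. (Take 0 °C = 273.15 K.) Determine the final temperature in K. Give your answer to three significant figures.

T₃ ≈ 713 K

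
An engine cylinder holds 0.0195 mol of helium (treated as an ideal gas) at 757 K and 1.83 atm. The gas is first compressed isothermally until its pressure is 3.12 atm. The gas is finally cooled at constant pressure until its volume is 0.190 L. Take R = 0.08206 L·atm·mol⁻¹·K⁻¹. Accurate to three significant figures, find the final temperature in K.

T₃ ≈ 370 K

From PV = nRT: V₁ = nRT₁/P₁ = 0.6619 L.
Isothermal, so P V is constant: T₂ = T₁; V₂ = V₁·(P₁/P₂) = 0.3882 L.
P constant ⇒ V ∝ T: P₃ = P₂; T₃ = T₂·(V₃/V₂) = 370.5 K.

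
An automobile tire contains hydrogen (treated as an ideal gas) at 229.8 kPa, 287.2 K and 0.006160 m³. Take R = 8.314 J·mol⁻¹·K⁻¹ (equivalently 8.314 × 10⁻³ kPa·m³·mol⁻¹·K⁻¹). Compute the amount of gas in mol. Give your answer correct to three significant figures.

PV = nRT ⇒ n = PV/(RT) = (229.8 × 0.006160) / (8.314 × 10⁻³ × 287.2)

n ≈ 0.593 mol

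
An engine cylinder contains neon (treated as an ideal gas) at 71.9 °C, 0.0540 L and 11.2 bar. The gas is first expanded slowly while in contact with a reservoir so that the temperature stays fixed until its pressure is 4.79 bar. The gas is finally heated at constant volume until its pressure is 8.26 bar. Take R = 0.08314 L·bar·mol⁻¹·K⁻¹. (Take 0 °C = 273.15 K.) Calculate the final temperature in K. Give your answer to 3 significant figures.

T₃ ≈ 595 K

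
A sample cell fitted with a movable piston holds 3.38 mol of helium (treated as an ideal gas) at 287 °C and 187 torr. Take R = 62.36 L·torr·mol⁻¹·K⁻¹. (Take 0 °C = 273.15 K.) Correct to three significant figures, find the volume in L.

V ≈ 631 L

Convert: T = 560.15 K.
PV = nRT ⇒ V = nRT/P = (3.38 × 62.36 × 560.15) / 187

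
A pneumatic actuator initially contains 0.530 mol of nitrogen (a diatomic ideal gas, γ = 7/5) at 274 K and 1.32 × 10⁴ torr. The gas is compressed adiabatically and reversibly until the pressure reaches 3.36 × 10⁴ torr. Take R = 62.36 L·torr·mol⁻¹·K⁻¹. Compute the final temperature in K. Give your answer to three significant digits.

From PV = nRT: V₁ = nRT₁/P₁ = 0.6861 L.
Reversible adiabatic, γ = 7/5: T₂ = T₁·(P₂/P₁)^((γ−1)/γ) = 357.8 K; V₂ = V₁·(P₁/P₂)^(1/γ) = 0.3520 L.

T₂ ≈ 358 K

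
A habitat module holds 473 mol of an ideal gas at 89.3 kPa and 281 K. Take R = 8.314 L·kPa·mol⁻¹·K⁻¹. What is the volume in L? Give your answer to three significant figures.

V ≈ 1.24e+04 L

PV = nRT ⇒ V = nRT/P = (473 × 8.314 × 281) / 89.3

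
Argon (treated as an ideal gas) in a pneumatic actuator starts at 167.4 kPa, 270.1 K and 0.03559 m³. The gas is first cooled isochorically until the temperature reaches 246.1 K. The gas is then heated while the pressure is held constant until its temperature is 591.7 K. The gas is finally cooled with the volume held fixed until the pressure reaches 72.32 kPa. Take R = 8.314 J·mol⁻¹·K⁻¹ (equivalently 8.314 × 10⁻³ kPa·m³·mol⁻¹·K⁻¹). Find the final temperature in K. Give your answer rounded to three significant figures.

V constant ⇒ P ∝ T: V₂ = V₁; P₂ = P₁·(T₂/T₁) = 152.5 kPa.
P constant ⇒ V ∝ T: P₃ = P₂; V₃ = V₂·(T₃/T₂) = 0.08557 m³.
V constant ⇒ P ∝ T: V₄ = V₃; T₄ = T₃·(P₄/P₃) = 280.6 K.

T₄ ≈ 281 K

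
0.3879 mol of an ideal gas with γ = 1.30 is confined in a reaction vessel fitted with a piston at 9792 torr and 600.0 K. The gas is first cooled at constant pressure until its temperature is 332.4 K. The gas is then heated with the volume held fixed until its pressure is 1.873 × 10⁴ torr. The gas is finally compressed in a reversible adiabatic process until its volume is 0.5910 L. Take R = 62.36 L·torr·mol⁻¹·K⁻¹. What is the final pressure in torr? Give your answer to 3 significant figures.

From PV = nRT: V₁ = nRT₁/P₁ = 1.482 L.
P constant ⇒ V ∝ T: P₂ = P₁; V₂ = V₁·(T₂/T₁) = 0.8211 L.
V constant ⇒ P ∝ T: V₃ = V₂; T₃ = T₂·(P₃/P₂) = 635.8 K.
Reversible adiabatic, γ = 1.30: T₄ = T₃·(V₃/V₄)^(γ−1) = 701.7 K; P₄ = P₃·(V₃/V₄)^γ = 2.872e+04 torr.

P₄ ≈ 2.87e+04 torr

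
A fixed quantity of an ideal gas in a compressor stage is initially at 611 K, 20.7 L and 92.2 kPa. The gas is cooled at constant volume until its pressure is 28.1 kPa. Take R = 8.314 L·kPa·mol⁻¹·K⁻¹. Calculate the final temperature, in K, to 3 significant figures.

V constant ⇒ P ∝ T: V₂ = V₁; T₂ = T₁·(P₂/P₁) = 186.2 K.

T₂ ≈ 186 K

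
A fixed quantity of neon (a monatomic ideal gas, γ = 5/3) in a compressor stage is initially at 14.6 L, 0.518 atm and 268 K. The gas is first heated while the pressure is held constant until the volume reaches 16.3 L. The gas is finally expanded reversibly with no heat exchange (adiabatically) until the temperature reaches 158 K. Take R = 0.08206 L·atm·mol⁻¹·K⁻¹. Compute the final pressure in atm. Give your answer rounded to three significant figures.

Isobaric, so V/T is constant: P₂ = P₁; T₂ = T₁·(V₂/V₁) = 299.2 K.
Adiabatic (γ = 5/3), T V^(γ−1) and P V^γ constant: P₃ = P₂·(T₃/T₂)^(γ/(γ−1)) = 0.1050 atm; V₃ = V₂·(T₂/T₃)^(1/(γ−1)) = 42.48 L.

P₃ ≈ 0.105 atm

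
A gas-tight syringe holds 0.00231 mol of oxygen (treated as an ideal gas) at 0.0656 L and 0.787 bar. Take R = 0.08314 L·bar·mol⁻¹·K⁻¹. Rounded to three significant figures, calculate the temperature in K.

T ≈ 269 K

PV = nRT ⇒ T = PV/(nR) = (0.787 × 0.0656) / (0.00231 × 0.08314)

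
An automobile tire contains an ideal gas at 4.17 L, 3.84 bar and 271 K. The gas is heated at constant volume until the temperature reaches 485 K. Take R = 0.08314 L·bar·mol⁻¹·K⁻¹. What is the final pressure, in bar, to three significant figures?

P₂ ≈ 6.87 bar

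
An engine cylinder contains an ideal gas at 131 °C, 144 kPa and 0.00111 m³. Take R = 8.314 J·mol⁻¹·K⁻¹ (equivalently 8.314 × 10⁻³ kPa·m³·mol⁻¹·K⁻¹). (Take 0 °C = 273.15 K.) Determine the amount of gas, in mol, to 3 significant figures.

Convert: T = 404.15 K.
PV = nRT ⇒ n = PV/(RT) = (144 × 0.00111) / (8.314 × 10⁻³ × 404.15)

n ≈ 0.0476 mol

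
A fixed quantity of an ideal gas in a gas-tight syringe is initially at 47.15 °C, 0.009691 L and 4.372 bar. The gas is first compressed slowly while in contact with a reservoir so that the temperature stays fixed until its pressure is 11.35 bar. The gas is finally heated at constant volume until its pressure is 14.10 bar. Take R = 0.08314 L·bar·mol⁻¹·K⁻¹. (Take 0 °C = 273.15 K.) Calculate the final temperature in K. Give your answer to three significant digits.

T₃ ≈ 398 K

Convert: T₁ = 320.3 K.
T constant ⇒ Boyle's law P V = const: T₂ = T₁; V₂ = V₁·(P₁/P₂) = 0.003733 L.
V constant ⇒ P ∝ T: V₃ = V₂; T₃ = T₂·(P₃/P₂) = 397.9 K.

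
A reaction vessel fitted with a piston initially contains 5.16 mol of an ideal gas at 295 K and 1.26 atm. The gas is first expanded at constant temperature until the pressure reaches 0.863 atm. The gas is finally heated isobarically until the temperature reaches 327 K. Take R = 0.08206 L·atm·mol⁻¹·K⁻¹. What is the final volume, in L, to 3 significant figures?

From PV = nRT: V₁ = nRT₁/P₁ = 99.14 L.
T constant ⇒ Boyle's law P V = const: T₂ = T₁; V₂ = V₁·(P₁/P₂) = 144.7 L.
P constant ⇒ V ∝ T: P₃ = P₂; V₃ = V₂·(T₃/T₂) = 160.4 L.

V₃ ≈ 160 L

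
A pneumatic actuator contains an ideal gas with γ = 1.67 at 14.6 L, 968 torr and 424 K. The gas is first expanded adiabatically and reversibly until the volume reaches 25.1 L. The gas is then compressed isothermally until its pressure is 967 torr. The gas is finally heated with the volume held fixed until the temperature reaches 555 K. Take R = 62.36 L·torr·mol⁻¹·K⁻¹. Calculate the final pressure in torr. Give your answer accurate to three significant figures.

P₄ ≈ 1.82e+03 torr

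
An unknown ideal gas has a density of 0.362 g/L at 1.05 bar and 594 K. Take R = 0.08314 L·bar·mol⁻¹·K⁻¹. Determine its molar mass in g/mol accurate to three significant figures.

M ≈ 17.0 g/mol

ρ = PM/(RT) ⇒ M = ρRT/P = (0.362 × 0.08314 × 594.0) / 1.05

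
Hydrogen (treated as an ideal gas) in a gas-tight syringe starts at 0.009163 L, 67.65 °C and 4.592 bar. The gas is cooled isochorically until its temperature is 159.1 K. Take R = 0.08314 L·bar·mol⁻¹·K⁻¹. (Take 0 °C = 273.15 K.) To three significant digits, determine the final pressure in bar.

P₂ ≈ 2.14 bar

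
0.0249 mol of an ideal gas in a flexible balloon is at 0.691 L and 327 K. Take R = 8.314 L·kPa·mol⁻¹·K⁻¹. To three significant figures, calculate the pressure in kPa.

P ≈ 98.0 kPa

PV = nRT ⇒ P = nRT/V = (0.0249 × 8.314 × 327) / 0.691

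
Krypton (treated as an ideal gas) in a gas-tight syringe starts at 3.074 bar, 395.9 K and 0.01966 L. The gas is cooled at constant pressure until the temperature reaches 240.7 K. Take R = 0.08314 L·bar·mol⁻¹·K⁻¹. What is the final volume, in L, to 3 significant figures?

Isobaric, so V/T is constant: P₂ = P₁; V₂ = V₁·(T₂/T₁) = 0.01195 L.

V₂ ≈ 0.0120 L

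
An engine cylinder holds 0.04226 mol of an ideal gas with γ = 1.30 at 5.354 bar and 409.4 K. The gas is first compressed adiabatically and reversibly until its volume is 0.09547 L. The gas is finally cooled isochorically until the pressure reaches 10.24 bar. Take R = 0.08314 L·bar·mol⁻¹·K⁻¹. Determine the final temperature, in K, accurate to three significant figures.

From PV = nRT: V₁ = nRT₁/P₁ = 0.2687 L.
Adiabatic (γ = 1.30), T V^(γ−1) and P V^γ constant: T₂ = T₁·(V₁/V₂)^(γ−1) = 558.4 K; P₂ = P₁·(V₁/V₂)^γ = 20.55 bar.
Isochoric, so P/T is constant: V₃ = V₂; T₃ = T₂·(P₃/P₂) = 278.2 K.

T₃ ≈ 278 K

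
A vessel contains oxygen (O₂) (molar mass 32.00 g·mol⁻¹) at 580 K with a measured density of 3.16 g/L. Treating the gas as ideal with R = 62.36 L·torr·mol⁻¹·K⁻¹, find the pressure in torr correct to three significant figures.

P ≈ 3.57e+03 torr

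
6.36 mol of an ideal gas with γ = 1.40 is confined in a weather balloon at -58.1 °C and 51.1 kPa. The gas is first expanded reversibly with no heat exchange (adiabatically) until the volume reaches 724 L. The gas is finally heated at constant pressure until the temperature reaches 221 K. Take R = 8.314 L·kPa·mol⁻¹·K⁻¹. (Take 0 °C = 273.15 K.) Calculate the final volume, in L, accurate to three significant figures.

V₃ ≈ 1.19e+03 L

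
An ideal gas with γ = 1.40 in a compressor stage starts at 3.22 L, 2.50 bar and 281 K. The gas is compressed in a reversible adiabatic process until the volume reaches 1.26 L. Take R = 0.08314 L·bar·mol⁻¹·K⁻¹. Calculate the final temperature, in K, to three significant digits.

Reversible adiabatic, γ = 1.40: T₂ = T₁·(V₁/V₂)^(γ−1) = 409.0 K; P₂ = P₁·(V₁/V₂)^γ = 9.299 bar.

T₂ ≈ 409 K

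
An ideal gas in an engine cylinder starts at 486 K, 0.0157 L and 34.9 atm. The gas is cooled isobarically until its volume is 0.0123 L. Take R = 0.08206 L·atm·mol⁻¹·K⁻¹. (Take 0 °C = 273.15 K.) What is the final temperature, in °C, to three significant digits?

T₂ ≈ 108 °C

P constant ⇒ V ∝ T: P₂ = P₁; T₂ = T₁·(V₂/V₁) = 380.8 K.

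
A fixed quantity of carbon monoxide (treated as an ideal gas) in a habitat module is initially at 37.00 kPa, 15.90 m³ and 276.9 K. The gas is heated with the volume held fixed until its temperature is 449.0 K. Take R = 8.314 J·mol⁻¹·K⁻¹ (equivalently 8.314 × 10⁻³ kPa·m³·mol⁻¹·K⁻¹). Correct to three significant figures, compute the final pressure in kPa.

P₂ ≈ 60.0 kPa

Isochoric, so P/T is constant: V₂ = V₁; P₂ = P₁·(T₂/T₁) = 60.00 kPa.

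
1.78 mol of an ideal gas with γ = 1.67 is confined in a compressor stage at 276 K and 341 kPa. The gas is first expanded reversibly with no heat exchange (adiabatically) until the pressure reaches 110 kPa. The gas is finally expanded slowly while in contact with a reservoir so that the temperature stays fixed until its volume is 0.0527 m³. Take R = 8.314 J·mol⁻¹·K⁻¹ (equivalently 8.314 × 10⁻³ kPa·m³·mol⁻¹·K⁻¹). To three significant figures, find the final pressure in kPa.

P₃ ≈ 49.2 kPa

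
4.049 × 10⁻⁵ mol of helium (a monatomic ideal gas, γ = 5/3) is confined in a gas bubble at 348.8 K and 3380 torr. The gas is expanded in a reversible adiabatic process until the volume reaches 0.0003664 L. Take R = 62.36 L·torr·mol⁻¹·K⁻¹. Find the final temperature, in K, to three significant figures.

From PV = nRT: V₁ = nRT₁/P₁ = 0.0002606 L.
Reversible adiabatic, γ = 5/3: T₂ = T₁·(V₁/V₂)^(γ−1) = 277.9 K; P₂ = P₁·(V₁/V₂)^γ = 1915 torr.

T₂ ≈ 278 K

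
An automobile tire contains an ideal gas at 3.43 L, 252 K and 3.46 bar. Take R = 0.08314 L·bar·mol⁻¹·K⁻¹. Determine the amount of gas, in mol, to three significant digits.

n ≈ 0.566 mol

PV = nRT ⇒ n = PV/(RT) = (3.46 × 3.43) / (0.08314 × 252)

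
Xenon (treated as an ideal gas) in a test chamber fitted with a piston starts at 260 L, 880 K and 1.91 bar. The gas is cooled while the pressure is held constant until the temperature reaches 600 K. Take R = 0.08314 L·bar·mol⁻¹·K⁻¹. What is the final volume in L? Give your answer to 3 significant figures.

V₂ ≈ 177 L

Isobaric, so V/T is constant: P₂ = P₁; V₂ = V₁·(T₂/T₁) = 177.3 L.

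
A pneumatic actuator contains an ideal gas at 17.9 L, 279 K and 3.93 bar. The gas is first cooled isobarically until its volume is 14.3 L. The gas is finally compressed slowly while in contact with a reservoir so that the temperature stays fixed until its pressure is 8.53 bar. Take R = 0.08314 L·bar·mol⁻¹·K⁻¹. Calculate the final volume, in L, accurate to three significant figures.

V₃ ≈ 6.59 L

Isobaric, so V/T is constant: P₂ = P₁; T₂ = T₁·(V₂/V₁) = 222.9 K.
Isothermal, so P V is constant: T₃ = T₂; V₃ = V₂·(P₂/P₃) = 6.588 L.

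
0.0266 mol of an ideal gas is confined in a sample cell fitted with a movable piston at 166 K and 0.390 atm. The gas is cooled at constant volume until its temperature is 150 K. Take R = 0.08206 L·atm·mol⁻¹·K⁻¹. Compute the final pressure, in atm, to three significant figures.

From PV = nRT: V₁ = nRT₁/P₁ = 0.9291 L.
Isochoric, so P/T is constant: V₂ = V₁; P₂ = P₁·(T₂/T₁) = 0.3524 atm.

P₂ ≈ 0.352 atm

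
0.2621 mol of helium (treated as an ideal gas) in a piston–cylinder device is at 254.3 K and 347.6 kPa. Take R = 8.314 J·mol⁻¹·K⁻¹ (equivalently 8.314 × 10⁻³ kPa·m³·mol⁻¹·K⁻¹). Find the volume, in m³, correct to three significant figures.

V ≈ 0.00159 m³

PV = nRT ⇒ V = nRT/P = (0.2621 × 8.314 × 10⁻³ × 254.3) / 347.6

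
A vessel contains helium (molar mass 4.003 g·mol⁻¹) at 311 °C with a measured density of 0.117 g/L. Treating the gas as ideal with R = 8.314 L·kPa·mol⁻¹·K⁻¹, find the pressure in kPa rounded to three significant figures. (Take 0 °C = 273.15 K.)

ρ = PM/(RT) ⇒ P = ρRT/M = (0.117 × 8.314 × 584.1) / 4.003

P ≈ 142 kPa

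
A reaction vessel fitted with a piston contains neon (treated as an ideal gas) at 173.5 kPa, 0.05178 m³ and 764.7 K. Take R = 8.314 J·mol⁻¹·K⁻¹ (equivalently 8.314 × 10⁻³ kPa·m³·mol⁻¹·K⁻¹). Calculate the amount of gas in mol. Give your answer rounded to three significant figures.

n ≈ 1.41 mol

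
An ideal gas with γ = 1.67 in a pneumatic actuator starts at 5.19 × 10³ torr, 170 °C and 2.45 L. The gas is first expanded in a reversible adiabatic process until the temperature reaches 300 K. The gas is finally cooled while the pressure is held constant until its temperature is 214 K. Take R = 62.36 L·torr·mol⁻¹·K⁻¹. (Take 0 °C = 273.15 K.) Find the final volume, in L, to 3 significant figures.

V₃ ≈ 3.13 L

Convert: T₁ = 443.1 K.
Reversible adiabatic, γ = 1.67: P₂ = P₁·(T₂/T₁)^(γ/(γ−1)) = 1963 torr; V₂ = V₁·(T₁/T₂)^(1/(γ−1)) = 4.386 L.
Isobaric, so V/T is constant: P₃ = P₂; V₃ = V₂·(T₃/T₂) = 3.129 L.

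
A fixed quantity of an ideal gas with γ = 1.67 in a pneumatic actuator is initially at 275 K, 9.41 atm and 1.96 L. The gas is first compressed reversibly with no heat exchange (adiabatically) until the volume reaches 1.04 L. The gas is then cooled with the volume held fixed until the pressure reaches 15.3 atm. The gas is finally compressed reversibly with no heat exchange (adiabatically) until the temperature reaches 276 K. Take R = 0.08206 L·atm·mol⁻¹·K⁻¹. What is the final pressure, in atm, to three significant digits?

P₄ ≈ 22.3 atm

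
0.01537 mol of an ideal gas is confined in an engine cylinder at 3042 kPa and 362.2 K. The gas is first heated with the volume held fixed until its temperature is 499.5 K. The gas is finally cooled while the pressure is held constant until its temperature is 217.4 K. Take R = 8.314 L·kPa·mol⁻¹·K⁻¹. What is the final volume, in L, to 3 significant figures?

From PV = nRT: V₁ = nRT₁/P₁ = 0.01522 L.
V constant ⇒ P ∝ T: V₂ = V₁; P₂ = P₁·(T₂/T₁) = 4195 kPa.
P constant ⇒ V ∝ T: P₃ = P₂; V₃ = V₂·(T₃/T₂) = 0.006622 L.

V₃ ≈ 0.00662 L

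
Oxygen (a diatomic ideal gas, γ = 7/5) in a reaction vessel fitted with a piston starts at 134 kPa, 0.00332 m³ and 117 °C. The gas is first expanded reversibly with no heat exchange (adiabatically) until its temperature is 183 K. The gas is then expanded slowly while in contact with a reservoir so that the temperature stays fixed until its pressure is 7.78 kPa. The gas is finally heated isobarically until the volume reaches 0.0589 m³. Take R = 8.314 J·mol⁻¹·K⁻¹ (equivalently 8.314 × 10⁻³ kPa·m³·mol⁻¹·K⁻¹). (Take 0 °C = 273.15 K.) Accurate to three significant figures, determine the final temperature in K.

Convert: T₁ = 390.1 K.
Adiabatic (γ = 7/5), T V^(γ−1) and P V^γ constant: P₂ = P₁·(T₂/T₁)^(γ/(γ−1)) = 9.471 kPa; V₂ = V₁·(T₁/T₂)^(1/(γ−1)) = 0.02203 m³.
Isothermal, so P V is constant: T₃ = T₂; V₃ = V₂·(P₂/P₃) = 0.02682 m³.
Isobaric, so V/T is constant: P₄ = P₃; T₄ = T₃·(V₄/V₃) = 401.9 K.

T₄ ≈ 402 K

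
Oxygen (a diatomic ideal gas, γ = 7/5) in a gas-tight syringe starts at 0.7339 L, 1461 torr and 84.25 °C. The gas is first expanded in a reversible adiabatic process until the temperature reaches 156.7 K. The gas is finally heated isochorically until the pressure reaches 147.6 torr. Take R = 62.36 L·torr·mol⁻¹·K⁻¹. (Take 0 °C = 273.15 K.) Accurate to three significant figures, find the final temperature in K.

Convert: T₁ = 357.4 K.
Adiabatic (γ = 7/5), T V^(γ−1) and P V^γ constant: P₂ = P₁·(T₂/T₁)^(γ/(γ−1)) = 81.54 torr; V₂ = V₁·(T₁/T₂)^(1/(γ−1)) = 5.766 L.
Isochoric, so P/T is constant: V₃ = V₂; T₃ = T₂·(P₃/P₂) = 283.7 K.

T₃ ≈ 284 K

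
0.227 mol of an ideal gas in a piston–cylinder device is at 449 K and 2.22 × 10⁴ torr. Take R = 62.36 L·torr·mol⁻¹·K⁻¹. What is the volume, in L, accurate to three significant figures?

V ≈ 0.286 L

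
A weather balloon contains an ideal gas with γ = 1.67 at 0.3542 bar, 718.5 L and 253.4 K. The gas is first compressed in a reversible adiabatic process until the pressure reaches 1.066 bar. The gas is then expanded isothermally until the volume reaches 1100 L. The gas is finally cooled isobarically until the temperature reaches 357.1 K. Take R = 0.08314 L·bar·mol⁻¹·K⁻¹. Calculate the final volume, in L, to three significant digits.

Adiabatic (γ = 1.67), T V^(γ−1) and P V^γ constant: T₂ = T₁·(P₂/P₁)^((γ−1)/γ) = 394.3 K; V₂ = V₁·(P₁/P₂)^(1/γ) = 371.4 L.
Isothermal, so P V is constant: T₃ = T₂; P₃ = P₂·(V₂/V₃) = 0.3600 bar.
Isobaric, so V/T is constant: P₄ = P₃; V₄ = V₃·(T₄/T₃) = 996.3 L.

V₄ ≈ 996 L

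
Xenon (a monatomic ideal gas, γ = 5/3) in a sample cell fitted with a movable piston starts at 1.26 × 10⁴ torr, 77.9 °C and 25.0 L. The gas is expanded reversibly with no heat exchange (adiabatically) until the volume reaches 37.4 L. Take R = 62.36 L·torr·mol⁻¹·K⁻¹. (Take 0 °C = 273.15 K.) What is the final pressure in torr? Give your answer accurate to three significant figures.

P₂ ≈ 6.44e+03 torr

Convert: T₁ = 351.0 K.
Reversible adiabatic, γ = 5/3: T₂ = T₁·(V₁/V₂)^(γ−1) = 268.4 K; P₂ = P₁·(V₁/V₂)^γ = 6439 torr.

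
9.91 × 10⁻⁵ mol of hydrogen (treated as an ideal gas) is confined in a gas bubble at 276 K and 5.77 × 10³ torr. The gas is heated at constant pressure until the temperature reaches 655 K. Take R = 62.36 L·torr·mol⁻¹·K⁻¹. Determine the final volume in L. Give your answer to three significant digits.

V₂ ≈ 0.000702 L

From PV = nRT: V₁ = nRT₁/P₁ = 0.0002956 L.
P constant ⇒ V ∝ T: P₂ = P₁; V₂ = V₁·(T₂/T₁) = 0.0007015 L.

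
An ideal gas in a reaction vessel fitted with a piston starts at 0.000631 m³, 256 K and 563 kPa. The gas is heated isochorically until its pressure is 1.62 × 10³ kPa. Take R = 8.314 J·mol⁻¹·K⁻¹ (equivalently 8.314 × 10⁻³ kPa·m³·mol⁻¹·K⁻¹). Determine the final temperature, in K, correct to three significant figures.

Isochoric, so P/T is constant: V₂ = V₁; T₂ = T₁·(P₂/P₁) = 736.6 K.

T₂ ≈ 737 K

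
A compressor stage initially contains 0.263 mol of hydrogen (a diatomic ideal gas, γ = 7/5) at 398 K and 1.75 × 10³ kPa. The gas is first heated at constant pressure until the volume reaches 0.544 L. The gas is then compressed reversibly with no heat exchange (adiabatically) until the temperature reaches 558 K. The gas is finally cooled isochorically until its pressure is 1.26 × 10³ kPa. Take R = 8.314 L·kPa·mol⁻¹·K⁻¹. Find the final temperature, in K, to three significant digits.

From PV = nRT: V₁ = nRT₁/P₁ = 0.4973 L.
P constant ⇒ V ∝ T: P₂ = P₁; T₂ = T₁·(V₂/V₁) = 435.4 K.
Adiabatic (γ = 7/5), T V^(γ−1) and P V^γ constant: P₃ = P₂·(T₃/T₂)^(γ/(γ−1)) = 4171 kPa; V₃ = V₂·(T₂/T₃)^(1/(γ−1)) = 0.2925 L.
Isochoric, so P/T is constant: V₄ = V₃; T₄ = T₃·(P₄/P₃) = 168.6 K.

T₄ ≈ 169 K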